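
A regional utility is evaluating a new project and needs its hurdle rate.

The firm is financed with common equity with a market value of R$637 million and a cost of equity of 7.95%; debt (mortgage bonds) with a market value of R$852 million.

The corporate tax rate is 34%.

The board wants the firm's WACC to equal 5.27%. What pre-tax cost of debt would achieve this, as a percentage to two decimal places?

4.95%

Total capital V = 637 + 852 = 1489.
Equity weight = 637/1489 = 0.4278.
Mortgage bonds weight = 852/1489 = 0.5722.
Equity contribution = 0.4278 × 7.95% = 3.4010%.
Remaining for debt = 5.27% − 3.4010% = 1.8690%.
Rd × (1 − 34%) × 0.5722 = 1.8690%  ⇒  Rd = 4.9489%.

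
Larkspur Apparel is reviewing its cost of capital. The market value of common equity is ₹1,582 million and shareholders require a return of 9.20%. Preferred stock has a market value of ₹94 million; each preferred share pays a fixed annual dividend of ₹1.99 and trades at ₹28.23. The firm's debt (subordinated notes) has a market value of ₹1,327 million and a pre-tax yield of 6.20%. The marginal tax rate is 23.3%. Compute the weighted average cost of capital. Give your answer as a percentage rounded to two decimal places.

Cost of preferred: Rp = 1.99 / 28.23 = 7.0492%.
Total capital V = 1582 + 94 + 1327 = 3003.
Equity: weight = 1582/3003 = 0.5268; cost = 9.2%.
Preferred: weight = 94/3003 = 0.0313; cost = 7.0492%.
Subordinated notes: weight = 1327/3003 = 0.4419; after-tax cost = 6.2% × (1 − 23.3%) = 4.7554%.
WACC = 0.5268 × 9.2000% + 0.0313 × 7.0492% + 0.4419 × 4.7554% = 7.1686%.

7.17%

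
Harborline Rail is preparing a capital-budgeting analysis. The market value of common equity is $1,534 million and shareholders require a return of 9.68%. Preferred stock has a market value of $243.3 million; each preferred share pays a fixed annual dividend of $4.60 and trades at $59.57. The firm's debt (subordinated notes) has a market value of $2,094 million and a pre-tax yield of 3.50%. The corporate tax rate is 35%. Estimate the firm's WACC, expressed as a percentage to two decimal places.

5.55%

Cost of preferred: Rp = 4.6 / 59.57 = 7.7220%.
Total capital V = 1534 + 243.3 + 2094 = 3871.3.
Equity: weight = 1534/3871.3 = 0.3962; cost = 9.68%.
Preferred: weight = 243.3/3871.3 = 0.0628; cost = 7.722%.
Subordinated notes: weight = 2094/3871.3 = 0.5409; after-tax cost = 3.5% × (1 − 35%) = 2.2750%.
WACC = 0.3962 × 9.6800% + 0.0628 × 7.7220% + 0.5409 × 2.2750% = 5.5516%.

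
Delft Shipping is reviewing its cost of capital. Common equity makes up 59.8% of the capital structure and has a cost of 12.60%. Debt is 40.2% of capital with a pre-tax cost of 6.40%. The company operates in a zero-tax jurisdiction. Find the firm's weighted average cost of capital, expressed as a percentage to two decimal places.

After-tax cost of debt = 6.4% × (1 − 0%) = 6.4000%.
WACC = 0.598 × 12.6000% + 0.402 × 6.4000% = 10.1076%.

10.11%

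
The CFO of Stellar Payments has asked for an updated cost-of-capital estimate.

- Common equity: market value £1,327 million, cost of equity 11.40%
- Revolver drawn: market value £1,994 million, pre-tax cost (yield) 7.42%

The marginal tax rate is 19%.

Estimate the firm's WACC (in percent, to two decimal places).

Total capital V = 1327 + 1994 = 3321.
Equity: weight = 1327/3321 = 0.3996; cost = 11.4%.
Revolver drawn: weight = 1994/3321 = 0.6004; after-tax cost = 7.42% × (1 − 19%) = 6.0102%.
WACC = 0.3996 × 11.4000% + 0.6004 × 6.0102% = 8.1638%.

8.16%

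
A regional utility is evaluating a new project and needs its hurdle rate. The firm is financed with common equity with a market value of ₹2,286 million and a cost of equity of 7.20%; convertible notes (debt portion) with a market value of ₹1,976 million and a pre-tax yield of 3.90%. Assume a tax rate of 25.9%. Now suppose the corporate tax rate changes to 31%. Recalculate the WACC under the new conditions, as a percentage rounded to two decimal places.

5.11%

After the change:
Total capital V = 2286 + 1976 = 4262.
Equity: weight = 2286/4262 = 0.5364; cost = 7.2%.
Convertible notes (debt portion): weight = 1976/4262 = 0.4636; after-tax cost = 3.9% × (1 − 31%) = 2.6910%.
WACC = 0.5364 × 7.2000% + 0.4636 × 2.6910% = 5.1095%.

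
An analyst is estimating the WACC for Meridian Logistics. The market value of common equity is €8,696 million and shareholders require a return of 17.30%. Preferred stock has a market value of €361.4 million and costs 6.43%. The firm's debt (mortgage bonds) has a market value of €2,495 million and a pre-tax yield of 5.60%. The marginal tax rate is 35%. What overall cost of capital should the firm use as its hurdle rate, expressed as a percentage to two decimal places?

Total capital V = 8696 + 361.4 + 2495 = 11552.4.
Equity: weight = 8696/11552.4 = 0.7527; cost = 17.3%.
Preferred: weight = 361.4/11552.4 = 0.0313; cost = 6.43%.
Mortgage bonds: weight = 2495/11552.4 = 0.2160; after-tax cost = 5.6% × (1 − 35%) = 3.6400%.
WACC = 0.7527 × 17.3000% + 0.0313 × 6.4300% + 0.2160 × 3.6400% = 14.0098%.

14.01%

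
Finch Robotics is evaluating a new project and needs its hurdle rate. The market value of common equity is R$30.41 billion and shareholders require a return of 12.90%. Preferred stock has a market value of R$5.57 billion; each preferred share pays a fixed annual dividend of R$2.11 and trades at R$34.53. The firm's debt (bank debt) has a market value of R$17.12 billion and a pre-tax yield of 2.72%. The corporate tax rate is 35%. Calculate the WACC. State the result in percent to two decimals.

Cost of preferred: Rp = 2.11 / 34.53 = 6.1106%.
Total capital V = 30.41 + 5.57 + 17.12 = 53.1.
Equity: weight = 30.41/53.1 = 0.5727; cost = 12.9%.
Preferred: weight = 5.57/53.1 = 0.1049; cost = 6.1106%.
Bank debt: weight = 17.12/53.1 = 0.3224; after-tax cost = 2.72% × (1 − 35%) = 1.7680%.
WACC = 0.5727 × 12.9000% + 0.1049 × 6.1106% + 0.3224 × 1.7680% = 8.5987%.

8.60%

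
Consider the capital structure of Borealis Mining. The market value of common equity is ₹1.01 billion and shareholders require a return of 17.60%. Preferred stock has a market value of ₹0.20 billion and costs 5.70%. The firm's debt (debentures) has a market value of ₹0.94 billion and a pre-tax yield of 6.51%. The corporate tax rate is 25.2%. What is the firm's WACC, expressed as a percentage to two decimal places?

10.93%

Total capital V = 1.01 + 0.2 + 0.94 = 2.15.
Equity: weight = 1.01/2.15 = 0.4698; cost = 17.6%.
Preferred: weight = 0.2/2.15 = 0.0930; cost = 5.7%.
Debentures: weight = 0.94/2.15 = 0.4372; after-tax cost = 6.51% × (1 − 25.2%) = 4.8695%.
WACC = 0.4698 × 17.6000% + 0.0930 × 5.7000% + 0.4372 × 4.8695% = 10.9271%.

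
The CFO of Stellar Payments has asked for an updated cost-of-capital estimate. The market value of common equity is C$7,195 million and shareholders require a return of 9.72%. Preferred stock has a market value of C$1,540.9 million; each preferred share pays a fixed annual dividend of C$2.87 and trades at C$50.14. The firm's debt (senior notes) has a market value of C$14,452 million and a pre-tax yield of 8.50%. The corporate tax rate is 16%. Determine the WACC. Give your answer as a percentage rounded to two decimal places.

Cost of preferred: Rp = 2.87 / 50.14 = 5.7240%.
Total capital V = 7195 + 1540.9 + 14452 = 23187.9.
Equity: weight = 7195/23187.9 = 0.3103; cost = 9.72%.
Preferred: weight = 1540.9/23187.9 = 0.0665; cost = 5.724%.
Senior notes: weight = 14452/23187.9 = 0.6233; after-tax cost = 8.5% × (1 − 16%) = 7.1400%.
WACC = 0.3103 × 9.7200% + 0.0665 × 5.7240% + 0.6233 × 7.1400% = 7.8465%.

7.85%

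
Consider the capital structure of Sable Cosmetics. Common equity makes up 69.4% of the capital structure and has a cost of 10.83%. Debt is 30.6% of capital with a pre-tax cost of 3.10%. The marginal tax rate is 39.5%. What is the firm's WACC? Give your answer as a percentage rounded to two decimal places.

After-tax cost of debt = 3.1% × (1 − 39.5%) = 1.8755%.
WACC = 0.694 × 10.8300% + 0.306 × 1.8755% = 8.0899%.

8.09%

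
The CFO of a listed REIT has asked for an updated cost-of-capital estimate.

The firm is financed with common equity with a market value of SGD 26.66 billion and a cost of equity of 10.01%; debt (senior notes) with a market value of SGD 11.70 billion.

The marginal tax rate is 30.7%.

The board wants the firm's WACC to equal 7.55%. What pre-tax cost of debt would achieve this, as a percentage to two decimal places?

Total capital V = 26.66 + 11.7 = 38.36.
Equity weight = 26.66/38.36 = 0.6950.
Senior notes weight = 11.7/38.36 = 0.3050.
Equity contribution = 0.6950 × 10.01% = 6.9569%.
Remaining for debt = 7.55% − 6.9569% = 0.5931%.
Rd × (1 − 30.7%) × 0.3050 = 0.5931%  ⇒  Rd = 2.8060%.

2.81%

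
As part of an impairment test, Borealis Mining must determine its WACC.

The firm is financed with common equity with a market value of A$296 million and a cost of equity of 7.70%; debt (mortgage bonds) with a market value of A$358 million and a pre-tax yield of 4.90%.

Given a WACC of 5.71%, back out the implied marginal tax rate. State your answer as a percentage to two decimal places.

Total capital V = 296 + 358 = 654.
Equity weight = 296/654 = 0.4526.
Mortgage bonds weight = 358/654 = 0.5474.
Equity contribution = 0.4526 × 7.7% = 3.4850%.
Debt contribution must be 5.71% − 3.4850% = 2.2250%.
0.5474 × 4.9% × (1 − T) = 2.2250%  ⇒  (1 − T) = 0.8295.
T = 17.0482%.

17.05%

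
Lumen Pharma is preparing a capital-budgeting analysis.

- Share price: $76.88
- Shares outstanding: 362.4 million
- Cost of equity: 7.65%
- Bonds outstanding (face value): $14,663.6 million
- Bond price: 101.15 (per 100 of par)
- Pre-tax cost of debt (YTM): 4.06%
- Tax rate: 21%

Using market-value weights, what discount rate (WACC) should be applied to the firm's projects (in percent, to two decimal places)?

6.11%

Market value of equity E = 76.88 × 362.4m = 27861.312m. Market value of debt D = 14663.6m × 101.15/100 = 14832.2314m.
Total capital V = 27861.312 + 14832.2314 = 42693.5434.
Equity: weight = 27861.312/42693.5434 = 0.6526; cost = 7.65%.
Bonds outstanding: weight = 14832.2314/42693.5434 = 0.3474; after-tax cost = 4.06% × (1 − 21%) = 3.2074%.
WACC = 0.6526 × 7.6500% + 0.3474 × 3.2074% = 6.1066%.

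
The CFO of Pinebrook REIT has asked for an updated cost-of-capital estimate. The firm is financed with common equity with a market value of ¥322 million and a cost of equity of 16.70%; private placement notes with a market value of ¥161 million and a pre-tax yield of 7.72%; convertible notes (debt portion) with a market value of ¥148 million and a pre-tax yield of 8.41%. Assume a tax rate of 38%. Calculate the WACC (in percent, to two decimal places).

10.97%

Total capital V = 322 + 161 + 148 = 631.
Equity: weight = 322/631 = 0.5103; cost = 16.7%.
Private placement notes: weight = 161/631 = 0.2552; after-tax cost = 7.72% × (1 − 38%) = 4.7864%.
Convertible notes (debt portion): weight = 148/631 = 0.2345; after-tax cost = 8.41% × (1 − 38%) = 5.2142%.
WACC = 0.5103 × 16.7000% + 0.2552 × 4.7864% + 0.2345 × 5.2142% = 10.9663%.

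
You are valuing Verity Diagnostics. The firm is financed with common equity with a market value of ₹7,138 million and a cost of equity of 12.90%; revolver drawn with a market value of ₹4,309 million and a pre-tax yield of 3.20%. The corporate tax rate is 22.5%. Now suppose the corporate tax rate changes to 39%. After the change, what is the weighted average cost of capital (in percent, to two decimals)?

After the change:
Total capital V = 7138 + 4309 = 11447.
Equity: weight = 7138/11447 = 0.6236; cost = 12.9%.
Revolver drawn: weight = 4309/11447 = 0.3764; after-tax cost = 3.2% × (1 − 39%) = 1.9520%.
WACC = 0.6236 × 12.9000% + 0.3764 × 1.9520% = 8.7788%.

8.78%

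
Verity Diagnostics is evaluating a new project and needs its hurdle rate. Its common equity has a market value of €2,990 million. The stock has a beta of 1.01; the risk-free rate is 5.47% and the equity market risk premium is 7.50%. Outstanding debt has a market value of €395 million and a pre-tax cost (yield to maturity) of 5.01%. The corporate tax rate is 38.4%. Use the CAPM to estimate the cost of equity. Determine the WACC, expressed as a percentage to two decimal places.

Cost of equity via CAPM: Re = 5.47% + 1.01 × 7.5% = 13.0450%.
Total capital V = 2990 + 395 = 3385.
Equity: weight = 2990/3385 = 0.8833; cost = 13.045%.
Debt: weight = 395/3385 = 0.1167; after-tax cost = 5.01% × (1 − 38.4%) = 3.0862%.
WACC = 0.8833 × 13.0450% + 0.1167 × 3.0862% = 11.8829%.

11.88%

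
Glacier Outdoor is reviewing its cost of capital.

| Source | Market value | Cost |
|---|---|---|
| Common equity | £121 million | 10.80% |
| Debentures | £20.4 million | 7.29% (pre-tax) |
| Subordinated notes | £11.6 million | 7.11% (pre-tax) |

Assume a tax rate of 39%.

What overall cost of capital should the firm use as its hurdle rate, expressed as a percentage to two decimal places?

9.46%

Total capital V = 121 + 20.4 + 11.6 = 153.
Equity: weight = 121/153 = 0.7908; cost = 10.8%.
Debentures: weight = 20.4/153 = 0.1333; after-tax cost = 7.29% × (1 − 39%) = 4.4469%.
Subordinated notes: weight = 11.6/153 = 0.0758; after-tax cost = 7.11% × (1 − 39%) = 4.3371%.
WACC = 0.7908 × 10.8000% + 0.1333 × 4.4469% + 0.0758 × 4.3371% = 9.4629%.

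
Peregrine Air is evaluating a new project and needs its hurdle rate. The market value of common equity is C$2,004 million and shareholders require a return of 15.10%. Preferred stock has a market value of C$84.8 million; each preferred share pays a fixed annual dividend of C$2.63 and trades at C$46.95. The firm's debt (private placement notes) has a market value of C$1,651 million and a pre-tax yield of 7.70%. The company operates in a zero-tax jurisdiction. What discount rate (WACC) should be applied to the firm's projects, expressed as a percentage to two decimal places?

Cost of preferred: Rp = 2.63 / 46.95 = 5.6017%.
Total capital V = 2004 + 84.8 + 1651 = 3739.8.
Equity: weight = 2004/3739.8 = 0.5359; cost = 15.1%.
Preferred: weight = 84.8/3739.8 = 0.0227; cost = 5.6017%.
Private placement notes: weight = 1651/3739.8 = 0.4415; after-tax cost = 7.7% × (1 − 0%) = 7.7000%.
WACC = 0.5359 × 15.1000% + 0.0227 × 5.6017% + 0.4415 × 7.7000% = 11.6178%.

11.62%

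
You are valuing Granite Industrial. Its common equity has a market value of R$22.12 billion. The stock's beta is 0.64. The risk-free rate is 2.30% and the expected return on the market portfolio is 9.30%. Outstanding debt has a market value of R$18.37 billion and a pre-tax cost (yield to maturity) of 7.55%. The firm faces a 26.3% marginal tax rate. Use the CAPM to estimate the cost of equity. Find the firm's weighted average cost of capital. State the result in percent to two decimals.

Market risk premium = 9.3% − 2.3% = 7.0%.
Cost of equity via CAPM: Re = 2.3% + 0.64 × 7.0% = 6.7800%.
Total capital V = 22.12 + 18.37 = 40.49.
Equity: weight = 22.12/40.49 = 0.5463; cost = 6.78%.
Debt: weight = 18.37/40.49 = 0.4537; after-tax cost = 7.55% × (1 − 26.3%) = 5.5644%.
WACC = 0.5463 × 6.7800% + 0.4537 × 5.5644% = 6.2285%.

6.23%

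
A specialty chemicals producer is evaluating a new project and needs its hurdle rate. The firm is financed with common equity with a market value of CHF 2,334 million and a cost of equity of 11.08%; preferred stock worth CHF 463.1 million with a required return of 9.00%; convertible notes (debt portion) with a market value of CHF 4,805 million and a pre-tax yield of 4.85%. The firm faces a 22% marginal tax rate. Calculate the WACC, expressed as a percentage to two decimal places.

Total capital V = 2334 + 463.1 + 4805 = 7602.1.
Equity: weight = 2334/7602.1 = 0.3070; cost = 11.08%.
Preferred: weight = 463.1/7602.1 = 0.0609; cost = 9%.
Convertible notes (debt portion): weight = 4805/7602.1 = 0.6321; after-tax cost = 4.85% × (1 − 22%) = 3.7830%.
WACC = 0.3070 × 11.0800% + 0.0609 × 9.0000% + 0.6321 × 3.7830% = 6.3411%.

6.34%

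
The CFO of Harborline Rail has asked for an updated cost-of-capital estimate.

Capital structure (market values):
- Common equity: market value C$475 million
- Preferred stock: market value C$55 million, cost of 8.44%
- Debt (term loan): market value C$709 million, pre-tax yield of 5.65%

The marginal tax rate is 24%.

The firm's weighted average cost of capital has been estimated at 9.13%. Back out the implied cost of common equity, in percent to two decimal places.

16.43%

Total capital V = 475 + 55 + 709 = 1239.
Equity weight = 475/1239 = 0.3834.
Preferred weight = 55/1239 = 0.0444.
Term loan weight = 709/1239 = 0.5722.
Debt contribution = 0.5722 × 5.65% × (1 − 24%) = 2.4572%.
Preferred contribution = 0.0444 × 8.44% = 0.3747%.
Required equity contribution = 9.13% − 2.8318% = 6.2982%.
Re = 6.2982% / 0.3834 = 16.4283%.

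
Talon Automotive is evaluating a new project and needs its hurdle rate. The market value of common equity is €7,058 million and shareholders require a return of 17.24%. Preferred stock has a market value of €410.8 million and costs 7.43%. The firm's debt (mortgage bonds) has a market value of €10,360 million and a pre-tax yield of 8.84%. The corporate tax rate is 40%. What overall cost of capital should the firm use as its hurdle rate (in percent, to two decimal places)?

10.08%

Total capital V = 7058 + 410.8 + 10360 = 17828.8.
Equity: weight = 7058/17828.8 = 0.3959; cost = 17.24%.
Preferred: weight = 410.8/17828.8 = 0.0230; cost = 7.43%.
Mortgage bonds: weight = 10360/17828.8 = 0.5811; after-tax cost = 8.84% × (1 − 40%) = 5.3040%.
WACC = 0.3959 × 17.2400% + 0.0230 × 7.4300% + 0.5811 × 5.3040% = 10.0782%.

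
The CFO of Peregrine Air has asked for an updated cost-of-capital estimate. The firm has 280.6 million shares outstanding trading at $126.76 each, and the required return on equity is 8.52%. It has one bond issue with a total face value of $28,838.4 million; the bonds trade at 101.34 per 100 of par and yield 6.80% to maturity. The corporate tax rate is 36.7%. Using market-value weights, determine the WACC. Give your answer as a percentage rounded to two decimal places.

Market value of equity E = 126.76 × 280.6m = 35568.856m. Market value of debt D = 28838.4m × 101.34/100 = 29224.83456m.
Total capital V = 35568.856 + 29224.83456 = 64793.69056.
Equity: weight = 35568.856/64793.69056 = 0.5490; cost = 8.52%.
Bonds outstanding: weight = 29224.83456/64793.69056 = 0.4510; after-tax cost = 6.8% × (1 − 36.7%) = 4.3044%.
WACC = 0.5490 × 8.5200% + 0.4510 × 4.3044% = 6.6186%.

6.62%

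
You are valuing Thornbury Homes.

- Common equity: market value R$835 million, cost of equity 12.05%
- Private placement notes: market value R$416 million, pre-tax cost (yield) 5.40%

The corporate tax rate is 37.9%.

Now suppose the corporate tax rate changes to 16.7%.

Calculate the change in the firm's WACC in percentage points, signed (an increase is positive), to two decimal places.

Current WACC:
Total capital V = 835 + 416 = 1251.
Equity: weight = 835/1251 = 0.6675; cost = 12.05%.
Private placement notes: weight = 416/1251 = 0.3325; after-tax cost = 5.4% × (1 − 37.9%) = 3.3534%.
WACC = 0.6675 × 12.0500% + 0.3325 × 3.3534% = 9.1581%.
After the change:
Total capital V = 835 + 416 = 1251.
Equity: weight = 835/1251 = 0.6675; cost = 12.05%.
Private placement notes: weight = 416/1251 = 0.3325; after-tax cost = 5.4% × (1 − 16.7%) = 4.4982%.
WACC = 0.6675 × 12.0500% + 0.3325 × 4.4982% = 9.5388%.
Change in WACC = 9.5388% − 9.1581% = 0.3807 pp.

+0.38 pp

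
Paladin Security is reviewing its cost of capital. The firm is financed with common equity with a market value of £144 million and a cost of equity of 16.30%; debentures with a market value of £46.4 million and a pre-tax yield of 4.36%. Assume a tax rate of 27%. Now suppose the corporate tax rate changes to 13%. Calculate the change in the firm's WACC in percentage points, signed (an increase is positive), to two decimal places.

Current WACC:
Total capital V = 144 + 46.4 = 190.4.
Equity: weight = 144/190.4 = 0.7563; cost = 16.3%.
Debentures: weight = 46.4/190.4 = 0.2437; after-tax cost = 4.36% × (1 − 27%) = 3.1828%.
WACC = 0.7563 × 16.3000% + 0.2437 × 3.1828% = 13.1034%.
After the change:
Total capital V = 144 + 46.4 = 190.4.
Equity: weight = 144/190.4 = 0.7563; cost = 16.3%.
Debentures: weight = 46.4/190.4 = 0.2437; after-tax cost = 4.36% × (1 − 13%) = 3.7932%.
WACC = 0.7563 × 16.3000% + 0.2437 × 3.7932% = 13.2521%.
Change in WACC = 13.2521% − 13.1034% = 0.1488 pp.

+0.15 pp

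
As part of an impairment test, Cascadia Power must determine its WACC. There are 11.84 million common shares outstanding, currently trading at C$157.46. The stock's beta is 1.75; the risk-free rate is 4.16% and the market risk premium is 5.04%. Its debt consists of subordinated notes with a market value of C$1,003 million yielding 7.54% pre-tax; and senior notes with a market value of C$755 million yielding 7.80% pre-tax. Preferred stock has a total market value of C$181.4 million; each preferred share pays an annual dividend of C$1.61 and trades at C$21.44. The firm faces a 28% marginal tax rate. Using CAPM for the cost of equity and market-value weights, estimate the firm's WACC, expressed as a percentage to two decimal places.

Cost of equity via CAPM: Re = 4.16% + 1.75 × 5.04% = 12.9800%.
Cost of preferred: Rp = 1.61 / 21.44 = 7.5093%.
Market value of equity E = 157.46 × 11.84m = 1864.3264m.
Total capital V = 1864.3264 + 181.4 + 1003 + 755 = 3803.7264.
Equity: weight = 1864.3264/3803.7264 = 0.4901; cost = 12.98%.
Preferred: weight = 181.4/3803.7264 = 0.0477; cost = 7.5093%.
Subordinated notes: weight = 1003/3803.7264 = 0.2637; after-tax cost = 7.54% × (1 − 28%) = 5.4288%.
Senior notes: weight = 755/3803.7264 = 0.1985; after-tax cost = 7.8% × (1 − 28%) = 5.6160%.
WACC = 0.4901 × 12.9800% + 0.0477 × 7.5093% + 0.2637 × 5.4288% + 0.1985 × 5.6160% = 9.2663%.

9.27%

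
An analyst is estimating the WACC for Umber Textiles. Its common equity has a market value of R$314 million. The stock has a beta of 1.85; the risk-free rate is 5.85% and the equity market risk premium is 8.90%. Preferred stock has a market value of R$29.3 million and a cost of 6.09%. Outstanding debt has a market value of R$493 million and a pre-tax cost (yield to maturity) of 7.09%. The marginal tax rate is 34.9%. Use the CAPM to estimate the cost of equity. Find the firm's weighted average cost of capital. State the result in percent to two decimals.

Cost of equity via CAPM: Re = 5.85% + 1.85 × 8.9% = 22.3150%.
Total capital V = 314 + 29.3 + 493 = 836.3.
Equity: weight = 314/836.3 = 0.3755; cost = 22.315%.
Preferred: weight = 29.3/836.3 = 0.0350; cost = 6.09%.
Debt: weight = 493/836.3 = 0.5895; after-tax cost = 7.09% × (1 − 34.9%) = 4.6156%.
WACC = 0.3755 × 22.3150% + 0.0350 × 6.0900% + 0.5895 × 4.6156% = 11.3127%.

11.31%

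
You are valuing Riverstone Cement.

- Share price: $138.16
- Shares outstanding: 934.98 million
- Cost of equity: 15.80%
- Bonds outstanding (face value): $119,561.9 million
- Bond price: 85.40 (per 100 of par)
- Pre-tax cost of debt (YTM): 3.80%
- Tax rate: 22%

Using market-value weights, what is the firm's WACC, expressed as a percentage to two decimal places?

10.13%

Market value of equity E = 138.16 × 934.98m = 129176.8368m. Market value of debt D = 119561.9m × 85.4/100 = 102105.8626m.
Total capital V = 129176.8368 + 102105.8626 = 231282.6994.
Equity: weight = 129176.8368/231282.6994 = 0.5585; cost = 15.8%.
Bonds outstanding: weight = 102105.8626/231282.6994 = 0.4415; after-tax cost = 3.8% × (1 − 22%) = 2.9640%.
WACC = 0.5585 × 15.8000% + 0.4415 × 2.9640% = 10.1332%.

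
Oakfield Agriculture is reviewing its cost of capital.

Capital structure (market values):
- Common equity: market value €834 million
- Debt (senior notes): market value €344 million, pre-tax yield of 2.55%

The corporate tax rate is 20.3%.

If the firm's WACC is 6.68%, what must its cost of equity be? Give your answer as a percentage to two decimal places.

Total capital V = 834 + 344 = 1178.
Equity weight = 834/1178 = 0.7080.
Senior notes weight = 344/1178 = 0.2920.
Debt contribution = 0.2920 × 2.55% × (1 − 20.3%) = 0.5935%.
Required equity contribution = 6.68% − 0.5935% = 6.0865%.
Re = 6.0865% / 0.7080 = 8.5970%.

8.60%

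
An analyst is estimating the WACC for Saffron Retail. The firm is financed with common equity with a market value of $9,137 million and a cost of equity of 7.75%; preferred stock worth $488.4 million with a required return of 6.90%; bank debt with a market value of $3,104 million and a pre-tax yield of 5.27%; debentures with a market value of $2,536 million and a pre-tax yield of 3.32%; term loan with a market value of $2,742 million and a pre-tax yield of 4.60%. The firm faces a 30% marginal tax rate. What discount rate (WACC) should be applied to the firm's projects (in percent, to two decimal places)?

5.57%

Total capital V = 9137 + 488.4 + 3104 + 2536 + 2742 = 18007.4.
Equity: weight = 9137/18007.4 = 0.5074; cost = 7.75%.
Preferred: weight = 488.4/18007.4 = 0.0271; cost = 6.9%.
Bank debt: weight = 3104/18007.4 = 0.1724; after-tax cost = 5.27% × (1 − 30%) = 3.6890%.
Debentures: weight = 2536/18007.4 = 0.1408; after-tax cost = 3.32% × (1 − 30%) = 2.3240%.
Term loan: weight = 2742/18007.4 = 0.1523; after-tax cost = 4.6% × (1 − 30%) = 3.2200%.
WACC = 0.5074 × 7.7500% + 0.0271 × 6.9000% + 0.1724 × 3.6890% + 0.1408 × 2.3240% + 0.1523 × 3.2200% = 5.5730%.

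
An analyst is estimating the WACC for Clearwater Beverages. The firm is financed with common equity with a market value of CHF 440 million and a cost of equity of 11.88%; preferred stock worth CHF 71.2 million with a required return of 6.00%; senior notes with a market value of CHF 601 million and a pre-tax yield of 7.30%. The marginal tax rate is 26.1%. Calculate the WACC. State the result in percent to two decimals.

8.00%

Total capital V = 440 + 71.2 + 601 = 1112.2.
Equity: weight = 440/1112.2 = 0.3956; cost = 11.88%.
Preferred: weight = 71.2/1112.2 = 0.0640; cost = 6%.
Senior notes: weight = 601/1112.2 = 0.5404; after-tax cost = 7.3% × (1 − 26.1%) = 5.3947%.
WACC = 0.3956 × 11.8800% + 0.0640 × 6.0000% + 0.5404 × 5.3947% = 7.9991%.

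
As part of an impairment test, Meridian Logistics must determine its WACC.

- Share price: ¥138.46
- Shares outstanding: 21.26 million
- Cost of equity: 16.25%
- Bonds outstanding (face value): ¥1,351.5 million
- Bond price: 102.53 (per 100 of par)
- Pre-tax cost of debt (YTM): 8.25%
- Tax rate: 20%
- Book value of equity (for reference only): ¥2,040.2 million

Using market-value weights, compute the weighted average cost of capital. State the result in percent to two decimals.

Market value of equity E = 138.46 × 21.26m = 2943.6596m. Market value of debt D = 1351.5m × 102.53/100 = 1385.69295m.
Total capital V = 2943.6596 + 1385.69295 = 4329.35255.
Equity: weight = 2943.6596/4329.35255 = 0.6799; cost = 16.25%.
Bonds outstanding: weight = 1385.69295/4329.35255 = 0.3201; after-tax cost = 8.25% × (1 − 20%) = 6.6000%.
WACC = 0.6799 × 16.2500% + 0.3201 × 6.6000% = 13.1613%.

13.16%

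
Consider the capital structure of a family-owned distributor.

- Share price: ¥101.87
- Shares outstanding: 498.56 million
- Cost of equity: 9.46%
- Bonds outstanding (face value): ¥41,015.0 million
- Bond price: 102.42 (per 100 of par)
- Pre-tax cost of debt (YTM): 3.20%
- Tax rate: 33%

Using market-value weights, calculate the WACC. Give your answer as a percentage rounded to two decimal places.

6.15%

Market value of equity E = 101.87 × 498.56m = 50788.3072m. Market value of debt D = 41015m × 102.42/100 = 42007.563m.
Total capital V = 50788.3072 + 42007.563 = 92795.8702.
Equity: weight = 50788.3072/92795.8702 = 0.5473; cost = 9.46%.
Bonds outstanding: weight = 42007.563/92795.8702 = 0.4527; after-tax cost = 3.2% × (1 − 33%) = 2.1440%.
WACC = 0.5473 × 9.4600% + 0.4527 × 2.1440% = 6.1481%.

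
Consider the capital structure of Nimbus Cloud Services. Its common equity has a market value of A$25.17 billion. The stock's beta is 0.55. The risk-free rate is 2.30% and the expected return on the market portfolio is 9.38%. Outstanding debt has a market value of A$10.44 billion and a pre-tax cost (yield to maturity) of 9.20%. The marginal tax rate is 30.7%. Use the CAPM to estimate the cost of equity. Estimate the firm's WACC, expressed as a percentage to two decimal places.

Market risk premium = 9.38% − 2.3% = 7.08%.
Cost of equity via CAPM: Re = 2.3% + 0.55 × 7.08% = 6.1940%.
Total capital V = 25.17 + 10.44 = 35.61.
Equity: weight = 25.17/35.61 = 0.7068; cost = 6.194%.
Debt: weight = 10.44/35.61 = 0.2932; after-tax cost = 9.2% × (1 − 30.7%) = 6.3756%.
WACC = 0.7068 × 6.1940% + 0.2932 × 6.3756% = 6.2472%.

6.25%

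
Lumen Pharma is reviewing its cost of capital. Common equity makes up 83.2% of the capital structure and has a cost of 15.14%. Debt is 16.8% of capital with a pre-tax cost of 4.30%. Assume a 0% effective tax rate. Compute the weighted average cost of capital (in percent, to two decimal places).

After-tax cost of debt = 4.3% × (1 − 0%) = 4.3000%.
WACC = 0.832 × 15.1400% + 0.168 × 4.3000% = 13.3189%.

13.32%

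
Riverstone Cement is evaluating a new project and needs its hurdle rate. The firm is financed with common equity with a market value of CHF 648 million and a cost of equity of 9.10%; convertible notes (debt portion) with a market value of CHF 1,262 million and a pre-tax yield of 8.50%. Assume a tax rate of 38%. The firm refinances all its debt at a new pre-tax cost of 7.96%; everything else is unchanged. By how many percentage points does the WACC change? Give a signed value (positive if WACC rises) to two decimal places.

-0.22 pp

Current WACC:
Total capital V = 648 + 1262 = 1910.
Equity: weight = 648/1910 = 0.3393; cost = 9.1%.
Convertible notes (debt portion): weight = 1262/1910 = 0.6607; after-tax cost = 8.5% × (1 − 38%) = 5.2700%.
WACC = 0.3393 × 9.1000% + 0.6607 × 5.2700% = 6.5694%.
After the change:
Total capital V = 648 + 1262 = 1910.
Equity: weight = 648/1910 = 0.3393; cost = 9.1%.
Convertible notes (debt portion): weight = 1262/1910 = 0.6607; after-tax cost = 7.96% × (1 − 38%) = 4.9352%.
WACC = 0.3393 × 9.1000% + 0.6607 × 4.9352% = 6.3482%.
Change in WACC = 6.3482% − 6.5694% = -0.2212 pp.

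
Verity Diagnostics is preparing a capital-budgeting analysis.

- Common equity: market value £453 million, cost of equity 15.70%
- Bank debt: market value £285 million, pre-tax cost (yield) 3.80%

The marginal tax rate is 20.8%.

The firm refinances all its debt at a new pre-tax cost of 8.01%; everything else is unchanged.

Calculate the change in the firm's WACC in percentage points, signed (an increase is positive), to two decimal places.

Current WACC:
Total capital V = 453 + 285 = 738.
Equity: weight = 453/738 = 0.6138; cost = 15.7%.
Bank debt: weight = 285/738 = 0.3862; after-tax cost = 3.8% × (1 − 20.8%) = 3.0096%.
WACC = 0.6138 × 15.7000% + 0.3862 × 3.0096% = 10.7992%.
After the change:
Total capital V = 453 + 285 = 738.
Equity: weight = 453/738 = 0.6138; cost = 15.7%.
Bank debt: weight = 285/738 = 0.3862; after-tax cost = 8.01% × (1 − 20.8%) = 6.3439%.
WACC = 0.6138 × 15.7000% + 0.3862 × 6.3439% = 12.0869%.
Change in WACC = 12.0869% − 10.7992% = 1.2876 pp.

+1.29 pp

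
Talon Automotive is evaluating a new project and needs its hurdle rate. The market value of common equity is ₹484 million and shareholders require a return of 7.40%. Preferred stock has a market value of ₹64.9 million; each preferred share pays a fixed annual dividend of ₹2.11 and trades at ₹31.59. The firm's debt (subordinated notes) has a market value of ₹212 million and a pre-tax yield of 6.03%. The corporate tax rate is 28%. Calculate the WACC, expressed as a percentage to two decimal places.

6.49%

Cost of preferred: Rp = 2.11 / 31.59 = 6.6793%.
Total capital V = 484 + 64.9 + 212 = 760.9.
Equity: weight = 484/760.9 = 0.6361; cost = 7.4%.
Preferred: weight = 64.9/760.9 = 0.0853; cost = 6.6793%.
Subordinated notes: weight = 212/760.9 = 0.2786; after-tax cost = 6.03% × (1 − 28%) = 4.3416%.
WACC = 0.6361 × 7.4000% + 0.0853 × 6.6793% + 0.2786 × 4.3416% = 6.4864%.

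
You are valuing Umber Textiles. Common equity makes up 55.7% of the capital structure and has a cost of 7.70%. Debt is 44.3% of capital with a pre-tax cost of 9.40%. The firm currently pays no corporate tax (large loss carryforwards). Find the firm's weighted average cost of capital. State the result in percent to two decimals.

After-tax cost of debt = 9.4% × (1 − 0%) = 9.4000%.
WACC = 0.557 × 7.7000% + 0.443 × 9.4000% = 8.4531%.

8.45%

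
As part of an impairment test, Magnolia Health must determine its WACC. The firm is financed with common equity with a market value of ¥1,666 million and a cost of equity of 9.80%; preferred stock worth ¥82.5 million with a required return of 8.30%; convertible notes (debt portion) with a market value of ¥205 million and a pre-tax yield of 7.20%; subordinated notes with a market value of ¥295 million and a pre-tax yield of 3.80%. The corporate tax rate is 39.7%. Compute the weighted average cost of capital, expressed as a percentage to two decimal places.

8.26%

Total capital V = 1666 + 82.5 + 205 + 295 = 2248.5.
Equity: weight = 1666/2248.5 = 0.7409; cost = 9.8%.
Preferred: weight = 82.5/2248.5 = 0.0367; cost = 8.3%.
Convertible notes (debt portion): weight = 205/2248.5 = 0.0912; after-tax cost = 7.2% × (1 − 39.7%) = 4.3416%.
Subordinated notes: weight = 295/2248.5 = 0.1312; after-tax cost = 3.8% × (1 − 39.7%) = 2.2914%.
WACC = 0.7409 × 9.8000% + 0.0367 × 8.3000% + 0.0912 × 4.3416% + 0.1312 × 2.2914% = 8.2622%.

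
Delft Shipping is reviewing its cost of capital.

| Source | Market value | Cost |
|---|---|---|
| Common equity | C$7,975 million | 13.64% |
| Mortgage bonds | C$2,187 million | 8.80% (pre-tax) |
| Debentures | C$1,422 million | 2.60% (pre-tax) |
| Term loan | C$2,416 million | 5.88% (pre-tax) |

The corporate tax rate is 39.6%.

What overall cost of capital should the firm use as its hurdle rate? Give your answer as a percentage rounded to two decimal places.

9.37%

Total capital V = 7975 + 2187 + 1422 + 2416 = 14000.
Equity: weight = 7975/14000 = 0.5696; cost = 13.64%.
Mortgage bonds: weight = 2187/14000 = 0.1562; after-tax cost = 8.8% × (1 − 39.6%) = 5.3152%.
Debentures: weight = 1422/14000 = 0.1016; after-tax cost = 2.6% × (1 − 39.6%) = 1.5704%.
Term loan: weight = 2416/14000 = 0.1726; after-tax cost = 5.88% × (1 − 39.6%) = 3.5515%.
WACC = 0.5696 × 13.6400% + 0.1562 × 5.3152% + 0.1016 × 1.5704% + 0.1726 × 3.5515% = 9.3726%.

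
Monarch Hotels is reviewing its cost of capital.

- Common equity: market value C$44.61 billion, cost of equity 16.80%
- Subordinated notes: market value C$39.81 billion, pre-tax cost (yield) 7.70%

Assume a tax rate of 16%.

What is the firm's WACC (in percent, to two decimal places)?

11.93%

Total capital V = 44.61 + 39.81 = 84.42.
Equity: weight = 44.61/84.42 = 0.5284; cost = 16.8%.
Subordinated notes: weight = 39.81/84.42 = 0.4716; after-tax cost = 7.7% × (1 − 16%) = 6.4680%.
WACC = 0.5284 × 16.8000% + 0.4716 × 6.4680% = 11.9277%.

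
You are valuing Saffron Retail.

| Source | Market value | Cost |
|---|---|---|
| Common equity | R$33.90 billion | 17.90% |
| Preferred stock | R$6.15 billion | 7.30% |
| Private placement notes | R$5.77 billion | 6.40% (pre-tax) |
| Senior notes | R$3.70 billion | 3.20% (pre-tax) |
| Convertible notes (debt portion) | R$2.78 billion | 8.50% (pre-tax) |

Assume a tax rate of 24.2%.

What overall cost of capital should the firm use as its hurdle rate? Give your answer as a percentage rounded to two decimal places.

Total capital V = 33.9 + 6.15 + 5.77 + 3.7 + 2.78 = 52.3.
Equity: weight = 33.9/52.3 = 0.6482; cost = 17.9%.
Preferred: weight = 6.15/52.3 = 0.1176; cost = 7.3%.
Private placement notes: weight = 5.77/52.3 = 0.1103; after-tax cost = 6.4% × (1 − 24.2%) = 4.8512%.
Senior notes: weight = 3.7/52.3 = 0.0707; after-tax cost = 3.2% × (1 − 24.2%) = 2.4256%.
Convertible notes (debt portion): weight = 2.78/52.3 = 0.0532; after-tax cost = 8.5% × (1 − 24.2%) = 6.4430%.
WACC = 0.6482 × 17.9000% + 0.1176 × 7.3000% + 0.1103 × 4.8512% + 0.0707 × 2.4256% + 0.0532 × 6.4430% = 13.5102%.

13.51%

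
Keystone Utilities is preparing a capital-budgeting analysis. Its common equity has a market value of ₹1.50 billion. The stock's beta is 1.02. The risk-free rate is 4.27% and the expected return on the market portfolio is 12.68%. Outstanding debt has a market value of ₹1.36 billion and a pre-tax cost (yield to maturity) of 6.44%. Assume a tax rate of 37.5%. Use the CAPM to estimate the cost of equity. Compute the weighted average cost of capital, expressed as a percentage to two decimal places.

8.65%

Market risk premium = 12.68% − 4.27% = 8.41%.
Cost of equity via CAPM: Re = 4.27% + 1.02 × 8.41% = 12.8482%.
Total capital V = 1.5 + 1.36 = 2.86.
Equity: weight = 1.5/2.86 = 0.5245; cost = 12.8482%.
Debt: weight = 1.36/2.86 = 0.4755; after-tax cost = 6.44% × (1 − 37.5%) = 4.0250%.
WACC = 0.5245 × 12.8482% + 0.4755 × 4.0250% = 8.6526%.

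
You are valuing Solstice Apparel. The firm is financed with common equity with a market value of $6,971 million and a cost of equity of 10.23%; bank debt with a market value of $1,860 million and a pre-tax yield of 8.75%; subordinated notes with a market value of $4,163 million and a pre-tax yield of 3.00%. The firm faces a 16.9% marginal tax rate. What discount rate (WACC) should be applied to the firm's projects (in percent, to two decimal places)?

Total capital V = 6971 + 1860 + 4163 = 12994.
Equity: weight = 6971/12994 = 0.5365; cost = 10.23%.
Bank debt: weight = 1860/12994 = 0.1431; after-tax cost = 8.75% × (1 − 16.9%) = 7.2712%.
Subordinated notes: weight = 4163/12994 = 0.3204; after-tax cost = 3% × (1 − 16.9%) = 2.4930%.
WACC = 0.5365 × 10.2300% + 0.1431 × 7.2712% + 0.3204 × 2.4930% = 7.3277%.

7.33%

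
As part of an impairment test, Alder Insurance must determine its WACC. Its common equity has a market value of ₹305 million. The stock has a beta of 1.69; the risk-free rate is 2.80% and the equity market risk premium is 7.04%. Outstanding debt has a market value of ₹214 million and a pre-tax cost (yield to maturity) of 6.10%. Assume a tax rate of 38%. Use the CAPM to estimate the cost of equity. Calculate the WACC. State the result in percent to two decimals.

10.20%

Cost of equity via CAPM: Re = 2.8% + 1.69 × 7.04% = 14.6976%.
Total capital V = 305 + 214 = 519.
Equity: weight = 305/519 = 0.5877; cost = 14.6976%.
Debt: weight = 214/519 = 0.4123; after-tax cost = 6.1% × (1 − 38%) = 3.7820%.
WACC = 0.5877 × 14.6976% + 0.4123 × 3.7820% = 10.1968%.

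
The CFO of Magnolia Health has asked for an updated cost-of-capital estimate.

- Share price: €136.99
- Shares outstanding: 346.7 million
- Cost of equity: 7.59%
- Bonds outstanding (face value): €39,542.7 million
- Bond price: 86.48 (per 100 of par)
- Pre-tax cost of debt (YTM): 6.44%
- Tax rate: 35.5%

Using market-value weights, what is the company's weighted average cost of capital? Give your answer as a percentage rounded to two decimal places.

Market value of equity E = 136.99 × 346.7m = 47494.433m. Market value of debt D = 39542.7m × 86.48/100 = 34196.52696m.
Total capital V = 47494.433 + 34196.52696 = 81690.95996.
Equity: weight = 47494.433/81690.95996 = 0.5814; cost = 7.59%.
Bonds outstanding: weight = 34196.52696/81690.95996 = 0.4186; after-tax cost = 6.44% × (1 − 35.5%) = 4.1538%.
WACC = 0.5814 × 7.5900% + 0.4186 × 4.1538% = 6.1516%.

6.15%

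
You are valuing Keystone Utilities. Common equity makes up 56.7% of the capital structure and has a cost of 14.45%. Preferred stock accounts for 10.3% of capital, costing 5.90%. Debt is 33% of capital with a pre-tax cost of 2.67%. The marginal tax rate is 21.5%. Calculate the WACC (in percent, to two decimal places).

9.49%

After-tax cost of debt = 2.67% × (1 − 21.5%) = 2.0960%.
WACC = 0.567 × 14.4500% + 0.103 × 5.9000% + 0.330 × 2.0960% = 9.4925%.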